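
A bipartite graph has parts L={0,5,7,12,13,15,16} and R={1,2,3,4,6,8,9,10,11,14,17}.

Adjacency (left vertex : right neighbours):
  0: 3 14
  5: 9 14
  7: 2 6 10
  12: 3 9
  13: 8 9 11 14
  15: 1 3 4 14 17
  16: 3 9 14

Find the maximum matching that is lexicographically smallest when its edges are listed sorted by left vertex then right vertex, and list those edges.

Lex-smallest maximum matching: {(0,3), (5,9), (7,2), (13,8), (15,1), (16,14)}

|M| = 6 (so the lex-smallest maximum matching has 6 edges)
process left vertices in ascending order; for each, take the smallest-labelled available neighbour that still permits 6 edges overall, or leave it unmatched if none does
lex-smallest matching: {0-3, 5-9, 7-2, 13-8, 15-1, 16-14}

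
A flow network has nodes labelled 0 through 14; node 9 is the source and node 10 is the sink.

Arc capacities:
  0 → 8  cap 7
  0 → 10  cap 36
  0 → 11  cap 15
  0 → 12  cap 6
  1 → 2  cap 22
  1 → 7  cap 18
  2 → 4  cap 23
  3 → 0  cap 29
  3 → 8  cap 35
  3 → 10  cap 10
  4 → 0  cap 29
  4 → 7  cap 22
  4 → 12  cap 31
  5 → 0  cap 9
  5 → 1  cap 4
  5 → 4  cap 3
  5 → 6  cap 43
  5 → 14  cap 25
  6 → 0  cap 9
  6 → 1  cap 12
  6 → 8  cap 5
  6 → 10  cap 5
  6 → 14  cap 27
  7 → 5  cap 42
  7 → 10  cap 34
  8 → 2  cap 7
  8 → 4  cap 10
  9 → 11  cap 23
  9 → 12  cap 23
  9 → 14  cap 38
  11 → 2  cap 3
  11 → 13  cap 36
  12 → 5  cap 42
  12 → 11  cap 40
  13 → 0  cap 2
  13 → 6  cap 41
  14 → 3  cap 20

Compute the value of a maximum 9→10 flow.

augment #1: 9→14→3→10 bottleneck 10, total now 10
augment #2: 9→11→13→0→10 bottleneck 2, total now 12
augment #3: 9→11→13→6→10 bottleneck 5, total now 17
augment #4: 9→12→5→0→10 bottleneck 9, total now 26
augment #5: 9→14→3→0→10 bottleneck 10, total now 36
augment #6: 9→11→2→4→0→10 bottleneck 3, total now 39
augment #7: 9→11→13→6→0→10 bottleneck 9, total now 48
augment #8: 9→12→5→1→7→10 bottleneck 4, total now 52
augment #9: 9→12→5→4→0→10 bottleneck 3, total now 55
augment #10: 9→11→13→6→1→7→10 bottleneck 4, total now 59
augment #11: 9→12→5→6→1→7→10 bottleneck 7, total now 66

Maximum flow value: 66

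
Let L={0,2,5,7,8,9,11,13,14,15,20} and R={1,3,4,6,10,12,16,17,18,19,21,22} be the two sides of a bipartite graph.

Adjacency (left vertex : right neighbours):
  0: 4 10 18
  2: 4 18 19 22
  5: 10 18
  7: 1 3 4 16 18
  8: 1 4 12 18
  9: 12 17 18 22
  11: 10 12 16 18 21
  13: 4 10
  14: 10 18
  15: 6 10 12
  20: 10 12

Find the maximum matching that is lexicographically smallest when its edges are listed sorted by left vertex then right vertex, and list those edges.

|M| = 10 (so the lex-smallest maximum matching has 10 edges)
process left vertices in ascending order; for each, take the smallest-labelled available neighbour that still permits 10 edges overall, or leave it unmatched if none does
lex-smallest matching: {0-4, 2-19, 5-10, 7-3, 8-1, 9-17, 11-16, 14-18, 15-6, 20-12}

Lex-smallest maximum matching: {(0,4), (2,19), (5,10), (7,3), (8,1), (9,17), (11,16), (14,18), (15,6), (20,12)}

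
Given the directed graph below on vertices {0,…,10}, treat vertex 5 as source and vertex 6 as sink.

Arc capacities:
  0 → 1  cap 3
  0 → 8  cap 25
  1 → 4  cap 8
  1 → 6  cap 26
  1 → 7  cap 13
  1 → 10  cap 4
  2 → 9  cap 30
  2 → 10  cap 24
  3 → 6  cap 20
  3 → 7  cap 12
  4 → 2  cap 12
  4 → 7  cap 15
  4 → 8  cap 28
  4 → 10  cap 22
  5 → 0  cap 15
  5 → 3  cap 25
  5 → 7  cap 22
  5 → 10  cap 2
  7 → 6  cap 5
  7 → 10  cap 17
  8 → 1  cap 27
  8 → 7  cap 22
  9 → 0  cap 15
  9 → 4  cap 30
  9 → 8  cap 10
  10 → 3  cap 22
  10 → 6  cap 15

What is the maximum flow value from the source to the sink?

augment #1: 5→3→6 bottleneck 20, total now 20
augment #2: 5→7→6 bottleneck 5, total now 25
augment #3: 5→10→6 bottleneck 2, total now 27
augment #4: 5→0→1→6 bottleneck 3, total now 30
augment #5: 5→7→10→6 bottleneck 13, total now 43
augment #6: 5→0→8→1→6 bottleneck 12, total now 55

Maximum flow value: 55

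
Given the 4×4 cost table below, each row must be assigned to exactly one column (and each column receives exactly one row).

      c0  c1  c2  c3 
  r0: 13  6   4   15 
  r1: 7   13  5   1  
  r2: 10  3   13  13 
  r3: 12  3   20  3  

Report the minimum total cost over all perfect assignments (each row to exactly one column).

optimal assignment: row0→col2 (cost 4), row1→col0 (cost 7), row2→col1 (cost 3), row3→col3 (cost 3)
total = 4 + 7 + 3 + 3 = 17

Minimum assignment cost: 17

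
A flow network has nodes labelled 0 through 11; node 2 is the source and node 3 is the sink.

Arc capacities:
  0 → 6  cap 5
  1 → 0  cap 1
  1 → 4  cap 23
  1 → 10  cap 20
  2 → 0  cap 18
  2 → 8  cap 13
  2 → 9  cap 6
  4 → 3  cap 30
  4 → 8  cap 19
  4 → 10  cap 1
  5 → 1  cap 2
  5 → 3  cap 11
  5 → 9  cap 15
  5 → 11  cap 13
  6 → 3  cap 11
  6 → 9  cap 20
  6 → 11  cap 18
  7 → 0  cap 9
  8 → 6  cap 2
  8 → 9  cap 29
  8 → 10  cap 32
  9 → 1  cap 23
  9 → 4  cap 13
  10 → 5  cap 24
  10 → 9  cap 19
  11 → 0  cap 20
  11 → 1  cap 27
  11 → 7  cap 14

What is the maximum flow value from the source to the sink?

augment #1: 2→0→6→3 bottleneck 5, total now 5
augment #2: 2→8→6→3 bottleneck 2, total now 7
augment #3: 2→9→4→3 bottleneck 6, total now 13
augment #4: 2→8→9→4→3 bottleneck 7, total now 20
augment #5: 2→8→10→5→3 bottleneck 4, total now 24

Maximum flow value: 24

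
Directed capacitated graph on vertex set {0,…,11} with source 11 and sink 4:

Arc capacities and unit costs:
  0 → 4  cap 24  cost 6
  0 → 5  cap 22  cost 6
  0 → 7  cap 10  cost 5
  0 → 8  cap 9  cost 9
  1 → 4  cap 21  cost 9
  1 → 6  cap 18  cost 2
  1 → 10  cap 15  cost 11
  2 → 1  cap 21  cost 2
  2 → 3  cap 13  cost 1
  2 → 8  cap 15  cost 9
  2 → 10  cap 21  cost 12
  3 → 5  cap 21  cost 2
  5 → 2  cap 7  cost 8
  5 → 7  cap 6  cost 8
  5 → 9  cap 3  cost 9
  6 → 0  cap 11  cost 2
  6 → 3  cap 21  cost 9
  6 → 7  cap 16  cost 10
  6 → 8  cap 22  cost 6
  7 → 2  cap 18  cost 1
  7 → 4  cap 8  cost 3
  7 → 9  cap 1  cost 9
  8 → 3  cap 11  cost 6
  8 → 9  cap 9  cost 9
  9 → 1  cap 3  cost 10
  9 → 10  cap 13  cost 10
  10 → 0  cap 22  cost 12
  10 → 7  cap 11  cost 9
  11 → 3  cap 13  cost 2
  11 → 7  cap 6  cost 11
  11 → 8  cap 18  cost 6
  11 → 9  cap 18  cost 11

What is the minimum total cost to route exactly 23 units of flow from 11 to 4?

shortest-cost path #1: 11→7→4 push 6 @ unit cost 14 (adds 84)
shortest-cost path #2: 11→3→5→7→4 push 2 @ unit cost 15 (adds 30)
shortest-cost path #3: 11→3→5→2→1→4 push 7 @ unit cost 23 (adds 161)
shortest-cost path #4: 11→3→5→7→2→1→4 push 4 @ unit cost 24 (adds 96)
shortest-cost path #5: 11→9→1→4 push 3 @ unit cost 30 (adds 90)
shortest-cost path #6: 11→9→10→0→4 push 1 @ unit cost 39 (adds 39)
total cost = 500

Minimum cost for 23 units: 500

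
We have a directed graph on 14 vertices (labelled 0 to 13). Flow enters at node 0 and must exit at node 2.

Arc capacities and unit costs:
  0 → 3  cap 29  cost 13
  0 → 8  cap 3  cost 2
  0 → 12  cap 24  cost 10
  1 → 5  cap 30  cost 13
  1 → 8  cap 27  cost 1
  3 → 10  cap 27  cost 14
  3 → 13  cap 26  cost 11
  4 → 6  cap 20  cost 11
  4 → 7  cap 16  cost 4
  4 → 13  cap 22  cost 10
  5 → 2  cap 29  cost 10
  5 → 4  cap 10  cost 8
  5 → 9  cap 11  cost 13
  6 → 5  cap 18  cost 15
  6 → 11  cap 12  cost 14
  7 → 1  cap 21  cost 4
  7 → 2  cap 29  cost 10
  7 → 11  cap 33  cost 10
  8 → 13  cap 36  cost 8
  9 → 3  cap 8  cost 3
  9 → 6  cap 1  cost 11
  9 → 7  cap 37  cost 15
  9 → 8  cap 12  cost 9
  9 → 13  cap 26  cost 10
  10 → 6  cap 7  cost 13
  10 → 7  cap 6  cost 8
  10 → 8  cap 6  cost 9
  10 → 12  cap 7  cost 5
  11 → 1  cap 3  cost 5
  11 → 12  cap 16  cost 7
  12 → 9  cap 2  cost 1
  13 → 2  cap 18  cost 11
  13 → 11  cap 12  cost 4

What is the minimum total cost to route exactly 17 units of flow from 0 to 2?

shortest-cost path #1: 0→8→13→2 push 3 @ unit cost 21 (adds 63)
shortest-cost path #2: 0→12→9→13→2 push 2 @ unit cost 32 (adds 64)
shortest-cost path #3: 0→3→13→2 push 12 @ unit cost 35 (adds 420)
total cost = 547

Minimum cost for 17 units: 547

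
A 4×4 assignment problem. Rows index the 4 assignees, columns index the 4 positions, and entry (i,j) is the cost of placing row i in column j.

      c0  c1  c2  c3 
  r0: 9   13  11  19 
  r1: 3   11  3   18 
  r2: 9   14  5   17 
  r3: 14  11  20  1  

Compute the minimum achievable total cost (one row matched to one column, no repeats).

Minimum assignment cost: 22

optimal assignment: row0→col1 (cost 13), row1→col0 (cost 3), row2→col2 (cost 5), row3→col3 (cost 1)
total = 13 + 3 + 5 + 1 = 22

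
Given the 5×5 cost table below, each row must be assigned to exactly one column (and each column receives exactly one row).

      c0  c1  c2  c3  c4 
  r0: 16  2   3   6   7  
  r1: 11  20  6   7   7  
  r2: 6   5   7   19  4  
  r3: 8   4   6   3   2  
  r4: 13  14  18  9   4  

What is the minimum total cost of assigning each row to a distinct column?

optimal assignment: row0→col1 (cost 2), row1→col2 (cost 6), row2→col0 (cost 6), row3→col3 (cost 3), row4→col4 (cost 4)
total = 2 + 6 + 6 + 3 + 4 = 21

Minimum assignment cost: 21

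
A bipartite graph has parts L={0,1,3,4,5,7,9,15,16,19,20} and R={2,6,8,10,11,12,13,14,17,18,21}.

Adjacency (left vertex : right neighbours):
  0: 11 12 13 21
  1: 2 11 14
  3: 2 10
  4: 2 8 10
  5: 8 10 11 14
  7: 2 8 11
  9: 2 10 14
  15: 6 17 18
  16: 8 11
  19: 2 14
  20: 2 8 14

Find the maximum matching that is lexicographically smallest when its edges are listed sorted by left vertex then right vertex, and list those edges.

Lex-smallest maximum matching: {(0,12), (1,2), (3,10), (4,8), (5,11), (9,14), (15,6)}

|M| = 7 (so the lex-smallest maximum matching has 7 edges)
process left vertices in ascending order; for each, take the smallest-labelled available neighbour that still permits 7 edges overall, or leave it unmatched if none does
lex-smallest matching: {0-12, 1-2, 3-10, 4-8, 5-11, 9-14, 15-6}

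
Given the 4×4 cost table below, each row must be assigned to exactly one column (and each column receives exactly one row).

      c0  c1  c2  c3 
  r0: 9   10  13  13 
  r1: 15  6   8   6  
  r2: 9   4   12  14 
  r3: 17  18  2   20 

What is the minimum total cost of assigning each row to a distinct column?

optimal assignment: row0→col0 (cost 9), row1→col3 (cost 6), row2→col1 (cost 4), row3→col2 (cost 2)
total = 9 + 6 + 4 + 2 = 21

Minimum assignment cost: 21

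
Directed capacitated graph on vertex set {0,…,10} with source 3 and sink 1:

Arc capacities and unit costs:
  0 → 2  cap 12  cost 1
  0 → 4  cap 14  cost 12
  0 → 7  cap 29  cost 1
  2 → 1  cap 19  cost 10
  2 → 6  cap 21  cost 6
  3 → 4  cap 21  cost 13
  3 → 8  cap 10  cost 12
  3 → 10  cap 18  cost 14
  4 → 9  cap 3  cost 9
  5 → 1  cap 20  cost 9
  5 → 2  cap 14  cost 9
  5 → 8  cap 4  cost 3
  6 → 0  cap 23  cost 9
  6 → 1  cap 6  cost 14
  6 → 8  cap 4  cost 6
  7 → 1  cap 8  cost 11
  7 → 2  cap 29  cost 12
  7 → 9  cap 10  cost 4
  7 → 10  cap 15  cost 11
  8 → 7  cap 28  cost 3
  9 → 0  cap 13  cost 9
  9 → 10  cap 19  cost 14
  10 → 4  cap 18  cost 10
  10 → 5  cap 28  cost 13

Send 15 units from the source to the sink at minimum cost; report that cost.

shortest-cost path #1: 3→8→7→1 push 8 @ unit cost 26 (adds 208)
shortest-cost path #2: 3→10→5→1 push 7 @ unit cost 36 (adds 252)
total cost = 460

Minimum cost for 15 units: 460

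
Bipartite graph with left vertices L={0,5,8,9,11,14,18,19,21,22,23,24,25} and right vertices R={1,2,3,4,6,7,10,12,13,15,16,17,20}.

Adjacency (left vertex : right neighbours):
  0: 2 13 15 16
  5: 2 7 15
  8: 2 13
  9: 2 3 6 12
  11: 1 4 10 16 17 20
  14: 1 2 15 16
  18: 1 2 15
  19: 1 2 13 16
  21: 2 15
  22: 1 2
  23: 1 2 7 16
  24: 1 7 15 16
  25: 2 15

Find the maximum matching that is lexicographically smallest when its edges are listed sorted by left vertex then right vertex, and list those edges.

Lex-smallest maximum matching: {(0,2), (5,7), (8,13), (9,3), (11,4), (14,1), (18,15), (19,16)}

|M| = 8 (so the lex-smallest maximum matching has 8 edges)
process left vertices in ascending order; for each, take the smallest-labelled available neighbour that still permits 8 edges overall, or leave it unmatched if none does
lex-smallest matching: {0-2, 5-7, 8-13, 9-3, 11-4, 14-1, 18-15, 19-16}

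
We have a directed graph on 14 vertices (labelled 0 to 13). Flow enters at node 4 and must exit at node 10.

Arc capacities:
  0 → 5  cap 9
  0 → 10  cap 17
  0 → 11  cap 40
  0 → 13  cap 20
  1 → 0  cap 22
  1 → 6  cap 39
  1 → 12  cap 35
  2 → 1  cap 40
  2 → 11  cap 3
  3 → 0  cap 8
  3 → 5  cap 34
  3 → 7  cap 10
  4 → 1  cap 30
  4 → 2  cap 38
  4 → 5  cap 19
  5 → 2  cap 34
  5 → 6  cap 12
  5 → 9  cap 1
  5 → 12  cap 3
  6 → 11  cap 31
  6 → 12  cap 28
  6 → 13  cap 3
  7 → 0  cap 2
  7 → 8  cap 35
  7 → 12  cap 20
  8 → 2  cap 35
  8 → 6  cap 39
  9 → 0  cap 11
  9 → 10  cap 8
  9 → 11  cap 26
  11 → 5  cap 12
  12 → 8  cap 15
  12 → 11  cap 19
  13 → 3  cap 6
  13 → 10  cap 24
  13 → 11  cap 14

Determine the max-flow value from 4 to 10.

augment #1: 4→1→0→10 bottleneck 17, total now 17
augment #2: 4→5→9→10 bottleneck 1, total now 18
augment #3: 4→1→0→13→10 bottleneck 5, total now 23
augment #4: 4→1→6→13→10 bottleneck 3, total now 26

Maximum flow value: 26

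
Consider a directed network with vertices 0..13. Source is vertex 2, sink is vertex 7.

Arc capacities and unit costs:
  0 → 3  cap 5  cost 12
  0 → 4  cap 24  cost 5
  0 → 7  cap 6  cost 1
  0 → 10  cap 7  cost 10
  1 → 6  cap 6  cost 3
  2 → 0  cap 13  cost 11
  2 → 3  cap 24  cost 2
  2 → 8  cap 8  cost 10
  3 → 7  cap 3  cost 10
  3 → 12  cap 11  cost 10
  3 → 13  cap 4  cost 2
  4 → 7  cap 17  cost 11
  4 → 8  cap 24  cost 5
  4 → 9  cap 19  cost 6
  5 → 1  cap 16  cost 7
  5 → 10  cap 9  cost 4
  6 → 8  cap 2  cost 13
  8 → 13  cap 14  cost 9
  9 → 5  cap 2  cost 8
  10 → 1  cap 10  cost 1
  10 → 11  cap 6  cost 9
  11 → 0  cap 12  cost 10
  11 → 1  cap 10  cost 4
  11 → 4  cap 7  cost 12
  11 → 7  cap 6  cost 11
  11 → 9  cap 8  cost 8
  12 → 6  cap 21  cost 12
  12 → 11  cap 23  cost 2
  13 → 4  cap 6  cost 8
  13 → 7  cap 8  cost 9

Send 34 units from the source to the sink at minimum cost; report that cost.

shortest-cost path #1: 2→3→7 push 3 @ unit cost 12 (adds 36)
shortest-cost path #2: 2→0→7 push 6 @ unit cost 12 (adds 72)
shortest-cost path #3: 2→3→13→7 push 4 @ unit cost 13 (adds 52)
shortest-cost path #4: 2→3→12→11→7 push 6 @ unit cost 25 (adds 150)
shortest-cost path #5: 2→0→4→7 push 7 @ unit cost 27 (adds 189)
shortest-cost path #6: 2→8→13→7 push 4 @ unit cost 28 (adds 112)
shortest-cost path #7: 2→3→12→11→4→7 push 4 @ unit cost 37 (adds 148)
total cost = 759

Minimum cost for 34 units: 759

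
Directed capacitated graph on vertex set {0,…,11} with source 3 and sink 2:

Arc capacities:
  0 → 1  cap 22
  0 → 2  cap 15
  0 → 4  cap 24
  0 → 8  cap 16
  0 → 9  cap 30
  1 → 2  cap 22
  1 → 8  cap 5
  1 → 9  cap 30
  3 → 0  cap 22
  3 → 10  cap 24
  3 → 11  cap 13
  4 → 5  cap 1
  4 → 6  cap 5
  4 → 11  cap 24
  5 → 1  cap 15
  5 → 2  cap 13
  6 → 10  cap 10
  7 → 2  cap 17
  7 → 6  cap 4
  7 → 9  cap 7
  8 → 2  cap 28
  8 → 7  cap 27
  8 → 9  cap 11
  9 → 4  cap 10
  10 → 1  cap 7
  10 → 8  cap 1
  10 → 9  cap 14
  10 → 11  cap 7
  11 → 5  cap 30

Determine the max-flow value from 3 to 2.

augment #1: 3→0→2 bottleneck 15, total now 15
augment #2: 3→0→1→2 bottleneck 7, total now 22
augment #3: 3→10→1→2 bottleneck 7, total now 29
augment #4: 3→10→8→2 bottleneck 1, total now 30
augment #5: 3→11→5→2 bottleneck 13, total now 43
augment #6: 3→10→11→5→1→2 bottleneck 7, total now 50
augment #7: 3→10→9→4→5→1→2 bottleneck 1, total now 51
augment #8: 3→10→9→4→11→5→1→8→2 bottleneck 5, total now 56
augment #9: 3→10→9→4→11→5→1→0→8→2 bottleneck 2, total now 58

Maximum flow value: 58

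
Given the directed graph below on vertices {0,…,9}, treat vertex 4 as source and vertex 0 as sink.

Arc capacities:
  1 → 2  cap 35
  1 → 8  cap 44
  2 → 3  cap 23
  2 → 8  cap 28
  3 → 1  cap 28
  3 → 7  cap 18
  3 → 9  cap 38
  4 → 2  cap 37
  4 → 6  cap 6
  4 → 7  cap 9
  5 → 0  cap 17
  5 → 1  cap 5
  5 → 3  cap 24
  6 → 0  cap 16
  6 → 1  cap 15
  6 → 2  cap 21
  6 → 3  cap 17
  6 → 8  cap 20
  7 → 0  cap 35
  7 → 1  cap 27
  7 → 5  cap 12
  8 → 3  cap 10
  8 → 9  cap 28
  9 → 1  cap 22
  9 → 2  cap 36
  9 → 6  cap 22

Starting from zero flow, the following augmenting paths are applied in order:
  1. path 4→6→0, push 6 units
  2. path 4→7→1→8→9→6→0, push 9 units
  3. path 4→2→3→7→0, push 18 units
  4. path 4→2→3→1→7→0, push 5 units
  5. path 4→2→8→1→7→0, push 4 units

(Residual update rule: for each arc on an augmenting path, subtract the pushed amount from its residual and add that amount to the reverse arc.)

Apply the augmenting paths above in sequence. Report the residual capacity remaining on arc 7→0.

after path 1 (4→6→0, push 6): res(7,0)=35
after path 2 (4→7→1→8→9→6→0, push 9): res(7,0)=35
after path 3 (4→2→3→7→0, push 18): res(7,0)=17
after path 4 (4→2→3→1→7→0, push 5): res(7,0)=12
after path 5 (4→2→8→1→7→0, push 4): res(7,0)=8

Residual capacity of (7,0): 8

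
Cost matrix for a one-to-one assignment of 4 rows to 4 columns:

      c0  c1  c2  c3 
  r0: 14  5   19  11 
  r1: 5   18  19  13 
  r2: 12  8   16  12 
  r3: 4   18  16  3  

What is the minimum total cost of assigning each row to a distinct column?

Minimum assignment cost: 29

optimal assignment: row0→col1 (cost 5), row1→col0 (cost 5), row2→col2 (cost 16), row3→col3 (cost 3)
total = 5 + 5 + 16 + 3 = 29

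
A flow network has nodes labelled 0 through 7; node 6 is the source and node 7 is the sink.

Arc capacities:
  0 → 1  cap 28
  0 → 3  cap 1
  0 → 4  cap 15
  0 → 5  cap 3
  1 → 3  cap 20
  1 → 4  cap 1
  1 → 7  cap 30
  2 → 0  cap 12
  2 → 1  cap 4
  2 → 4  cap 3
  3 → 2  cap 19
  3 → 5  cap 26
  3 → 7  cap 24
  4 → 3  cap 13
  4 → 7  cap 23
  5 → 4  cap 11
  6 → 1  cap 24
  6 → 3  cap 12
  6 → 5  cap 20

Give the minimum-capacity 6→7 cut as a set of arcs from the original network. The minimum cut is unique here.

Min-cut arcs: {(5,4), (6,1), (6,3)} (total capacity 47)

augment #1: 6→1→7 push 24
augment #2: 6→3→7 push 12
augment #3: 6→5→4→7 push 11
max flow = 47; residual-reachable set from 6 gives S-side
cut edges (S→T): {(5,4), (6,1), (6,3)} total cap 47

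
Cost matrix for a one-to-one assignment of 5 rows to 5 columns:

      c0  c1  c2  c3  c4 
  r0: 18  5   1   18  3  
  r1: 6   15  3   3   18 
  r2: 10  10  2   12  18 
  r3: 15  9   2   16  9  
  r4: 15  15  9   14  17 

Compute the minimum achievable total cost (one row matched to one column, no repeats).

optimal assignment: row0→col4 (cost 3), row1→col3 (cost 3), row2→col2 (cost 2), row3→col1 (cost 9), row4→col0 (cost 15)
total = 3 + 3 + 2 + 9 + 15 = 32

Minimum assignment cost: 32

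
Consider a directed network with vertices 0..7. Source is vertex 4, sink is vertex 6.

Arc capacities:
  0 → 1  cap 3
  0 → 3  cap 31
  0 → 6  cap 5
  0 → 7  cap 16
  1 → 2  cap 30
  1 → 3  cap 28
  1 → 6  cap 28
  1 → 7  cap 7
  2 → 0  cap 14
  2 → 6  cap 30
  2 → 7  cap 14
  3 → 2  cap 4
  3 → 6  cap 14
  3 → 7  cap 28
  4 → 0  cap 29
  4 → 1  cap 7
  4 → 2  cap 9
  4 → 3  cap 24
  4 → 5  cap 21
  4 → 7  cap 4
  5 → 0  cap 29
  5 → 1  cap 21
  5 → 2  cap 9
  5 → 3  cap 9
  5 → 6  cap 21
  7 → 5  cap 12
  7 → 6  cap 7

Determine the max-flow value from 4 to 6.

augment #1: 4→0→6 bottleneck 5, total now 5
augment #2: 4→1→6 bottleneck 7, total now 12
augment #3: 4→2→6 bottleneck 9, total now 21
augment #4: 4→3→6 bottleneck 14, total now 35
augment #5: 4→5→6 bottleneck 21, total now 56
augment #6: 4→7→6 bottleneck 4, total now 60
augment #7: 4→0→1→6 bottleneck 3, total now 63
augment #8: 4→0→7→6 bottleneck 3, total now 66
augment #9: 4→3→2→6 bottleneck 4, total now 70
augment #10: 4→0→7→5→1→6 bottleneck 12, total now 82

Maximum flow value: 82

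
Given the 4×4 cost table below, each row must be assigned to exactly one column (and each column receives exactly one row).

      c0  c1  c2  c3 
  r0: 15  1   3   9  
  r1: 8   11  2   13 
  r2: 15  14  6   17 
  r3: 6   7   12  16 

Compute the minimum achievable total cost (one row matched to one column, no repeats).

one of 2 optimal assignments: row0→col1 (cost 1), row1→col2 (cost 2), row2→col3 (cost 17), row3→col0 (cost 6)
total = 1 + 2 + 17 + 6 = 26

Minimum assignment cost: 26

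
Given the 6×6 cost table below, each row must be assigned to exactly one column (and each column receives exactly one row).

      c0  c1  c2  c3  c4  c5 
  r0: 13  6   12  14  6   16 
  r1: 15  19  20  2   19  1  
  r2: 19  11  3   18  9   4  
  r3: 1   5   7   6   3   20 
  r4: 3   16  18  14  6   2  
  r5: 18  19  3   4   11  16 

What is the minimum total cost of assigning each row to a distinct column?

optimal assignment: row0→col1 (cost 6), row1→col5 (cost 1), row2→col2 (cost 3), row3→col4 (cost 3), row4→col0 (cost 3), row5→col3 (cost 4)
total = 6 + 1 + 3 + 3 + 3 + 4 = 20

Minimum assignment cost: 20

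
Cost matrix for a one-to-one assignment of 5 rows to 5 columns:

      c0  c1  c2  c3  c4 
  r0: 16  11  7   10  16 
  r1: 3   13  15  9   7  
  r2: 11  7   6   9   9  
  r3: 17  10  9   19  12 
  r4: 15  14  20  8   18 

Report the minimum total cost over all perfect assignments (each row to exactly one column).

one of 2 optimal assignments: row0→col2 (cost 7), row1→col0 (cost 3), row2→col1 (cost 7), row3→col4 (cost 12), row4→col3 (cost 8)
total = 7 + 3 + 7 + 12 + 8 = 37

Minimum assignment cost: 37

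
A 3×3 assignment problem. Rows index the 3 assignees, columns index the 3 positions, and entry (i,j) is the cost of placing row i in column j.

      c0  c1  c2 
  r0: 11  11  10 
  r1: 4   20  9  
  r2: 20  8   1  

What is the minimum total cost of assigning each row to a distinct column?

optimal assignment: row0→col1 (cost 11), row1→col0 (cost 4), row2→col2 (cost 1)
total = 11 + 4 + 1 = 16

Minimum assignment cost: 16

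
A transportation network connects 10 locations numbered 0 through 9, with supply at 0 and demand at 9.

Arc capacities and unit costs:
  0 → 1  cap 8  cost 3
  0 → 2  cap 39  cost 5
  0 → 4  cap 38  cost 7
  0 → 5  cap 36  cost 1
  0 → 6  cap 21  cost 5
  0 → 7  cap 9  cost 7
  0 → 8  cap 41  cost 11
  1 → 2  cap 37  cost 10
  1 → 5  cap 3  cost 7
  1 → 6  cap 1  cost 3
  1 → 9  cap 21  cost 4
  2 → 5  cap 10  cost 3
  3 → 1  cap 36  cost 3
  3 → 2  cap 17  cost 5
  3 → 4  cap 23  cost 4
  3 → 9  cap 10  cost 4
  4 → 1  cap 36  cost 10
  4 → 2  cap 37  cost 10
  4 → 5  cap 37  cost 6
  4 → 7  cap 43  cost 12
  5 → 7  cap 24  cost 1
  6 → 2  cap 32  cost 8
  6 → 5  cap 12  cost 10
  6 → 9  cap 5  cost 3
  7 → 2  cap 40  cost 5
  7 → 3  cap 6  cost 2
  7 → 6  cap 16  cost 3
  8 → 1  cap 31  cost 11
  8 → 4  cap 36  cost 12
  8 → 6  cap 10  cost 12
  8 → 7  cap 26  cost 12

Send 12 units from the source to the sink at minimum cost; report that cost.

shortest-cost path #1: 0→1→9 push 8 @ unit cost 7 (adds 56)
shortest-cost path #2: 0→6→9 push 4 @ unit cost 8 (adds 32)
total cost = 88

Minimum cost for 12 units: 88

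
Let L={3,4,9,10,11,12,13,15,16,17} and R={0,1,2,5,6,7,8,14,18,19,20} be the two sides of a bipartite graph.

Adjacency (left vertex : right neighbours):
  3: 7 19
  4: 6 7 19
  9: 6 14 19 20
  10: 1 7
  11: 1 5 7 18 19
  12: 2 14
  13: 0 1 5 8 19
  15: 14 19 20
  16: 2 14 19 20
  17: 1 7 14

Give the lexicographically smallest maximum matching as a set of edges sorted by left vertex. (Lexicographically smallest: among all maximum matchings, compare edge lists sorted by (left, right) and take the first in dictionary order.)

|M| = 9 (so the lex-smallest maximum matching has 9 edges)
process left vertices in ascending order; for each, take the smallest-labelled available neighbour that still permits 9 edges overall, or leave it unmatched if none does
lex-smallest matching: {3-7, 4-6, 9-14, 10-1, 11-5, 12-2, 13-0, 15-19, 16-20}

Lex-smallest maximum matching: {(3,7), (4,6), (9,14), (10,1), (11,5), (12,2), (13,0), (15,19), (16,20)}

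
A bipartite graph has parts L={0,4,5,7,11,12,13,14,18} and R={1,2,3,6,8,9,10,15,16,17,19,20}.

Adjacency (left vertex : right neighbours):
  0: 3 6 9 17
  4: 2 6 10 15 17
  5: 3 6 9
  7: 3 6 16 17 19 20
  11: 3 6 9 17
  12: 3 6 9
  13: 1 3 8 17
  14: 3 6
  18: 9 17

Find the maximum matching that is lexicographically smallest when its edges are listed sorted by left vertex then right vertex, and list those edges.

|M| = 7 (so the lex-smallest maximum matching has 7 edges)
process left vertices in ascending order; for each, take the smallest-labelled available neighbour that still permits 7 edges overall, or leave it unmatched if none does
lex-smallest matching: {0-3, 4-2, 5-6, 7-16, 11-9, 13-1, 18-17}

Lex-smallest maximum matching: {(0,3), (4,2), (5,6), (7,16), (11,9), (13,1), (18,17)}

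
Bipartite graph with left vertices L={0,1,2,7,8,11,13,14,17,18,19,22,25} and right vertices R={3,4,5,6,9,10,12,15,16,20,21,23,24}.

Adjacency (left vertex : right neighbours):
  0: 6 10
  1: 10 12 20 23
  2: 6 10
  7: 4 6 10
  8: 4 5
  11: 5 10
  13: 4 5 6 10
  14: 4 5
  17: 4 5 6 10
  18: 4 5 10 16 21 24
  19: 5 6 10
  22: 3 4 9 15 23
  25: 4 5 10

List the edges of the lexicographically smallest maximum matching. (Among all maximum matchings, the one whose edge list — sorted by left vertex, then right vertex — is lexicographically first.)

|M| = 7 (so the lex-smallest maximum matching has 7 edges)
process left vertices in ascending order; for each, take the smallest-labelled available neighbour that still permits 7 edges overall, or leave it unmatched if none does
lex-smallest matching: {0-6, 1-12, 2-10, 7-4, 8-5, 18-16, 22-3}

Lex-smallest maximum matching: {(0,6), (1,12), (2,10), (7,4), (8,5), (18,16), (22,3)}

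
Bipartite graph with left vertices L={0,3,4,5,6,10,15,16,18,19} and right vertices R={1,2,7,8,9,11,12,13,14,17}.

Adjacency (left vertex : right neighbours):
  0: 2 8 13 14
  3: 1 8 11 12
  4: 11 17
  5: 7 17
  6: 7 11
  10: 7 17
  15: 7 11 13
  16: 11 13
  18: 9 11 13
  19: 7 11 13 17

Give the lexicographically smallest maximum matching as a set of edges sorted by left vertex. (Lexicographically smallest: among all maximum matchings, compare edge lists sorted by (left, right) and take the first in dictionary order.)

|M| = 7 (so the lex-smallest maximum matching has 7 edges)
process left vertices in ascending order; for each, take the smallest-labelled available neighbour that still permits 7 edges overall, or leave it unmatched if none does
lex-smallest matching: {0-2, 3-1, 4-11, 5-7, 10-17, 15-13, 18-9}

Lex-smallest maximum matching: {(0,2), (3,1), (4,11), (5,7), (10,17), (15,13), (18,9)}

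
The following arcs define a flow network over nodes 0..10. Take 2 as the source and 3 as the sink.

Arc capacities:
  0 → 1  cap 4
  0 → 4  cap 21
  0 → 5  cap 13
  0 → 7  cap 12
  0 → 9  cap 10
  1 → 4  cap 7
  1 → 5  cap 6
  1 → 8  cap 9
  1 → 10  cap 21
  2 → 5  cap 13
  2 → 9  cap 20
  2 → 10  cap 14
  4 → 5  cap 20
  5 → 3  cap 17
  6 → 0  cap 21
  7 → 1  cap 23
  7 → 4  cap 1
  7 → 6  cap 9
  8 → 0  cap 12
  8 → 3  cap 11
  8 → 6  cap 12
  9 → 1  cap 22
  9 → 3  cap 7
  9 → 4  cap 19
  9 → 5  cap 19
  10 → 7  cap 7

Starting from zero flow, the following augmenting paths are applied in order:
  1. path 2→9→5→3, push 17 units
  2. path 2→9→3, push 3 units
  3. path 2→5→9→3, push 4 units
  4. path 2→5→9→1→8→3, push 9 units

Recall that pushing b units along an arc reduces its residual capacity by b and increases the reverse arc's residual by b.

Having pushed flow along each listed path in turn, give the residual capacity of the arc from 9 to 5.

after path 1 (2→9→5→3, push 17): res(9,5)=2
after path 2 (2→9→3, push 3): res(9,5)=2
after path 3 (2→5→9→3, push 4): res(9,5)=6
after path 4 (2→5→9→1→8→3, push 9): res(9,5)=15

Residual capacity of (9,5): 15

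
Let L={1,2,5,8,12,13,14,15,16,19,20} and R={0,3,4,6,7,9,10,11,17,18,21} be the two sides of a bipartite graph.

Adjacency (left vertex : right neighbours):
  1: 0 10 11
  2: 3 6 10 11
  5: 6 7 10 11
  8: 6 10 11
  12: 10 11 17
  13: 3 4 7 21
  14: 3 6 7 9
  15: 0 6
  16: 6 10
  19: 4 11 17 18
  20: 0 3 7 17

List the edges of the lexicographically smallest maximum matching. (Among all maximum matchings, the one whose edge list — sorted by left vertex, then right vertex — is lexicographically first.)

|M| = 10 (so the lex-smallest maximum matching has 10 edges)
process left vertices in ascending order; for each, take the smallest-labelled available neighbour that still permits 10 edges overall, or leave it unmatched if none does
lex-smallest matching: {1-0, 2-3, 5-6, 8-11, 12-17, 13-4, 14-9, 16-10, 19-18, 20-7}

Lex-smallest maximum matching: {(1,0), (2,3), (5,6), (8,11), (12,17), (13,4), (14,9), (16,10), (19,18), (20,7)}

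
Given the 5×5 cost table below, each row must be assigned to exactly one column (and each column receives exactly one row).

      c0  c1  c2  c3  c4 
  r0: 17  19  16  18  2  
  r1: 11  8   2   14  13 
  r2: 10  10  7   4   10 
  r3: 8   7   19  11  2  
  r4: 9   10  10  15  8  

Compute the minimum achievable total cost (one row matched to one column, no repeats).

Minimum assignment cost: 24

optimal assignment: row0→col4 (cost 2), row1→col2 (cost 2), row2→col3 (cost 4), row3→col1 (cost 7), row4→col0 (cost 9)
total = 2 + 2 + 4 + 7 + 9 = 24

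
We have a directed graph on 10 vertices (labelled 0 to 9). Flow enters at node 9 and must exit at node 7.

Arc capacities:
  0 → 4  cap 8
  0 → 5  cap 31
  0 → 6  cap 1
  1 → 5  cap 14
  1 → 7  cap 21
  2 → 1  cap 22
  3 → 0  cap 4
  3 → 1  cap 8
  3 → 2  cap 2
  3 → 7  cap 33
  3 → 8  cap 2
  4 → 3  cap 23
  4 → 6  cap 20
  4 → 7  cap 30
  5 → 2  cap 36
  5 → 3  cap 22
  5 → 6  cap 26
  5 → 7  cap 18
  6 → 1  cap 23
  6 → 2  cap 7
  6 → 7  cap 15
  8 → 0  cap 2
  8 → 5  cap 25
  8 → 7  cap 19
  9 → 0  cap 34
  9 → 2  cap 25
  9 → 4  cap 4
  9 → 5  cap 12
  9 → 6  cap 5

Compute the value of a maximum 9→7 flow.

Maximum flow value: 77

augment #1: 9→4→7 bottleneck 4, total now 4
augment #2: 9→5→7 bottleneck 12, total now 16
augment #3: 9→6→7 bottleneck 5, total now 21
augment #4: 9→0→4→7 bottleneck 8, total now 29
augment #5: 9→0→5→7 bottleneck 6, total now 35
augment #6: 9→0→6→7 bottleneck 1, total now 36
augment #7: 9→2→1→7 bottleneck 21, total now 57
augment #8: 9→0→5→3→7 bottleneck 19, total now 76
augment #9: 9→2→1→5→3→7 bottleneck 1, total now 77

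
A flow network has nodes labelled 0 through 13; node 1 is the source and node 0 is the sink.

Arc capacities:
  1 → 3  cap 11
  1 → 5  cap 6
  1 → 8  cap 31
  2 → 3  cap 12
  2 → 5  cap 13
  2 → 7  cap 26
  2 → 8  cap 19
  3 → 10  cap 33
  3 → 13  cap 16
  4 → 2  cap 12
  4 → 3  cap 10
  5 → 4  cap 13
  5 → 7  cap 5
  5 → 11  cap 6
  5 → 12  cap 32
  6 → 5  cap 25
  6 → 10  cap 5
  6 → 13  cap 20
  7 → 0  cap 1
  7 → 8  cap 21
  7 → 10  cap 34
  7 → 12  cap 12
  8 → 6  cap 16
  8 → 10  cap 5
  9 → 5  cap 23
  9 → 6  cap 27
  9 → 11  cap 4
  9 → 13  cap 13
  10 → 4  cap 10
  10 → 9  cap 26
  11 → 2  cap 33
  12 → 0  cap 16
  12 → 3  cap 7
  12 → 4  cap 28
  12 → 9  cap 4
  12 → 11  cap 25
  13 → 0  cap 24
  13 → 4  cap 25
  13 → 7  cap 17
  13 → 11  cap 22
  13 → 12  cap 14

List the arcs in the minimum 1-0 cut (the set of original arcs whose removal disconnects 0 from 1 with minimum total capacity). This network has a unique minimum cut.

Min-cut arcs: {(1,3), (1,5), (8,6), (8,10)} (total capacity 38)

augment #1: 1→3→13→0 push 11
augment #2: 1→5→7→0 push 1
augment #3: 1→5→12→0 push 5
augment #4: 1→8→6→13→0 push 13
augment #5: 1→8→6→5→12→0 push 3
augment #6: 1→8→10→9→5→12→0 push 5
max flow = 38; residual-reachable set from 1 gives S-side
cut edges (S→T): {(1,3), (1,5), (8,6), (8,10)} total cap 38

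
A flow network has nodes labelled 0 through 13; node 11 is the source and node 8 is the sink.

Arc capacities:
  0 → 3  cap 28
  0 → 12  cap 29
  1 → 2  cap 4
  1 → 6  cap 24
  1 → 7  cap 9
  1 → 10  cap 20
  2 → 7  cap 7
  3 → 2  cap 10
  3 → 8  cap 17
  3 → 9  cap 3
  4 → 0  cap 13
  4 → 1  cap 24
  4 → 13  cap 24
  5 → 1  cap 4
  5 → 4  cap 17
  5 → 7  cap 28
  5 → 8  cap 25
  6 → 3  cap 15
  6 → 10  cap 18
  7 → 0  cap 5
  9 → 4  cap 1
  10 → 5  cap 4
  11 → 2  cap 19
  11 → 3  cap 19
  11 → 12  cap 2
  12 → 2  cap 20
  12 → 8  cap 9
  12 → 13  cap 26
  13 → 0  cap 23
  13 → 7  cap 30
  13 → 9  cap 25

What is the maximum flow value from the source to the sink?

augment #1: 11→3→8 bottleneck 17, total now 17
augment #2: 11→12→8 bottleneck 2, total now 19
augment #3: 11→2→7→0→12→8 bottleneck 5, total now 24
augment #4: 11→3→9→4→0→12→8 bottleneck 1, total now 25

Maximum flow value: 25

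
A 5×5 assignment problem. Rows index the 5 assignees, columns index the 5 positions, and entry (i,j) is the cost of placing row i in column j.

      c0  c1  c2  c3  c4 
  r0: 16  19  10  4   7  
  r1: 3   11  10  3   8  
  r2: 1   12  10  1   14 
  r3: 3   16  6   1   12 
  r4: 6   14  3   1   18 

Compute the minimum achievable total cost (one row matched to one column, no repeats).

optimal assignment: row0→col4 (cost 7), row1→col1 (cost 11), row2→col0 (cost 1), row3→col3 (cost 1), row4→col2 (cost 3)
total = 7 + 11 + 1 + 1 + 3 = 23

Minimum assignment cost: 23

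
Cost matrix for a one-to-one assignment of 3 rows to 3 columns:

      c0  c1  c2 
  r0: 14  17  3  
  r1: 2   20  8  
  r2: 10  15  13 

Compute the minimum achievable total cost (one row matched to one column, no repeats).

Minimum assignment cost: 20

optimal assignment: row0→col2 (cost 3), row1→col0 (cost 2), row2→col1 (cost 15)
total = 3 + 2 + 15 = 20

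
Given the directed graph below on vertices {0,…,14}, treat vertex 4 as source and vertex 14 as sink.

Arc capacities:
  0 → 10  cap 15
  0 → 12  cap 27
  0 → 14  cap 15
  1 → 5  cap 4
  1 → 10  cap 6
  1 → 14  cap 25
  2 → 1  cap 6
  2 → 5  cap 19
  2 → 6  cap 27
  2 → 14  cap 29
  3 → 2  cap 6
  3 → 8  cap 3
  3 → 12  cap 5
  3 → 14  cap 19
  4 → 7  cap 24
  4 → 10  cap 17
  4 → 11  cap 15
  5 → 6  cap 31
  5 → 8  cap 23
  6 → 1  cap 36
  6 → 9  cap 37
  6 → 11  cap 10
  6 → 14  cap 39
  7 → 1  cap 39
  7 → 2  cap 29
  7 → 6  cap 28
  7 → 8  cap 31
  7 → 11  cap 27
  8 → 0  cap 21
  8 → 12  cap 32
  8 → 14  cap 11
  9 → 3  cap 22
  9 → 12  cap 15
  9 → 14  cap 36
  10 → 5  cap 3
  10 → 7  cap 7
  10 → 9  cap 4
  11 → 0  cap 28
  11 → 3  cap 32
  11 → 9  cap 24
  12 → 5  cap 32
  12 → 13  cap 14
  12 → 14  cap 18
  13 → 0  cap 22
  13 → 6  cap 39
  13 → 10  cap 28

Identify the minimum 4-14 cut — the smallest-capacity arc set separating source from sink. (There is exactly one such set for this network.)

Min-cut arcs: {(4,7), (4,11), (10,5), (10,7), (10,9)} (total capacity 53)

augment #1: 4→7→1→14 push 24
augment #2: 4→10→9→14 push 4
augment #3: 4→11→0→14 push 15
augment #4: 4→10→5→6→14 push 3
augment #5: 4→10→7→1→14 push 1
augment #6: 4→10→7→2→14 push 6
max flow = 53; residual-reachable set from 4 gives S-side
cut edges (S→T): {(4,7), (4,11), (10,5), (10,7), (10,9)} total cap 53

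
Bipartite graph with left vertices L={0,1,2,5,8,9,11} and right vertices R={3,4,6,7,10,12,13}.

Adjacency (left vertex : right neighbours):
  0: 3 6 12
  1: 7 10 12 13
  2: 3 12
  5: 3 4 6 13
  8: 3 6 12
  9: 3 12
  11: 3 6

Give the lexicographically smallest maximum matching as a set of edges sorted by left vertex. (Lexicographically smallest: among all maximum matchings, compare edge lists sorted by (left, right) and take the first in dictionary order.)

|M| = 5 (so the lex-smallest maximum matching has 5 edges)
process left vertices in ascending order; for each, take the smallest-labelled available neighbour that still permits 5 edges overall, or leave it unmatched if none does
lex-smallest matching: {0-3, 1-7, 2-12, 5-4, 8-6}

Lex-smallest maximum matching: {(0,3), (1,7), (2,12), (5,4), (8,6)}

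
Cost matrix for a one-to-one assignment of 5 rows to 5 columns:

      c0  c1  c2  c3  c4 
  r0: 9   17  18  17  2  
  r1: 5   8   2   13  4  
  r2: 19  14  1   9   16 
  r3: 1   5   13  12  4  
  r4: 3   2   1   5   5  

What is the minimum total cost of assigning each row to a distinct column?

optimal assignment: row0→col4 (cost 2), row1→col2 (cost 2), row2→col3 (cost 9), row3→col0 (cost 1), row4→col1 (cost 2)
total = 2 + 2 + 9 + 1 + 2 = 16

Minimum assignment cost: 16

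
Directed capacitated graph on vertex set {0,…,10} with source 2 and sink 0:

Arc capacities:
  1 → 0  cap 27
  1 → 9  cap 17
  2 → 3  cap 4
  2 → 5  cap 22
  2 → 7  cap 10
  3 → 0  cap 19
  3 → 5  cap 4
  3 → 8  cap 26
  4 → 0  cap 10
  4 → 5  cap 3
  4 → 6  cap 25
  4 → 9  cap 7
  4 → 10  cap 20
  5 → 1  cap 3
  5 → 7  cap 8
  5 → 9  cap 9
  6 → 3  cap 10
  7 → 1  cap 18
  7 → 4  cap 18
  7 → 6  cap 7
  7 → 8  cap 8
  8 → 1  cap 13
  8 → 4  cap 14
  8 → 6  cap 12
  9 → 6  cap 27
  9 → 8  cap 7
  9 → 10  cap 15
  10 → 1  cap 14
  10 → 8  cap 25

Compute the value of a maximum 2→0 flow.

Maximum flow value: 34

augment #1: 2→3→0 bottleneck 4, total now 4
augment #2: 2→5→1→0 bottleneck 3, total now 7
augment #3: 2→7→1→0 bottleneck 10, total now 17
augment #4: 2→5→7→1→0 bottleneck 8, total now 25
augment #5: 2→5→9→6→3→0 bottleneck 9, total now 34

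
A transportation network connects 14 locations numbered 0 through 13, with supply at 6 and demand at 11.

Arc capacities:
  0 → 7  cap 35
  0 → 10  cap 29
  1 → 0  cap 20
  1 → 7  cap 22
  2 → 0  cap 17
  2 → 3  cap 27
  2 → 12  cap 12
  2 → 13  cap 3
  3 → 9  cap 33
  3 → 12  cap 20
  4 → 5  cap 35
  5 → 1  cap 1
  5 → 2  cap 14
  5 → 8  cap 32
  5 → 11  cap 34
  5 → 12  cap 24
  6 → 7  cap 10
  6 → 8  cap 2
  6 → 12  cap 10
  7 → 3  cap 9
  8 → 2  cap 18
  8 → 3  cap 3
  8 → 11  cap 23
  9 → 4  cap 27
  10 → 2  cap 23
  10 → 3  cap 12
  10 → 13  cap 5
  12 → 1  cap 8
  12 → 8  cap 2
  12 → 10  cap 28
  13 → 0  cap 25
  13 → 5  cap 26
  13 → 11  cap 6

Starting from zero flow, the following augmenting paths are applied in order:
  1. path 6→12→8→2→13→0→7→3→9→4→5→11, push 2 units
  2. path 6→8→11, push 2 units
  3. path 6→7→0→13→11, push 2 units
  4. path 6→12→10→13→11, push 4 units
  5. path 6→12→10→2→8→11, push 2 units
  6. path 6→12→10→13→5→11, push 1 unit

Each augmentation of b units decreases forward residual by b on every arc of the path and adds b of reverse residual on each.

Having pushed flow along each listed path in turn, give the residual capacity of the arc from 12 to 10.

after path 1 (6→12→8→2→13→0→7→3→9→4→5→11, push 2): res(12,10)=28
after path 2 (6→8→11, push 2): res(12,10)=28
after path 3 (6→7→0→13→11, push 2): res(12,10)=28
after path 4 (6→12→10→13→11, push 4): res(12,10)=24
after path 5 (6→12→10→2→8→11, push 2): res(12,10)=22
after path 6 (6→12→10→13→5→11, push 1): res(12,10)=21

Residual capacity of (12,10): 21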